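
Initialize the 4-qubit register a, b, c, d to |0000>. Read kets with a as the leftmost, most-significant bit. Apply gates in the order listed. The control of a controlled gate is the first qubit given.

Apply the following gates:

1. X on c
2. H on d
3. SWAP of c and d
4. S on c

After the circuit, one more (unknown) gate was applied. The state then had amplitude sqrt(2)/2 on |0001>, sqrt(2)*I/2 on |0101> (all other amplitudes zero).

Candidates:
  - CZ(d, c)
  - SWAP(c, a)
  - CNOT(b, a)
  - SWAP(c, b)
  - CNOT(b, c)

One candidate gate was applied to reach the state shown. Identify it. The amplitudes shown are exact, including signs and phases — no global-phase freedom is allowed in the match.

The unique candidate consistent with the amplitudes is SWAP(c, b).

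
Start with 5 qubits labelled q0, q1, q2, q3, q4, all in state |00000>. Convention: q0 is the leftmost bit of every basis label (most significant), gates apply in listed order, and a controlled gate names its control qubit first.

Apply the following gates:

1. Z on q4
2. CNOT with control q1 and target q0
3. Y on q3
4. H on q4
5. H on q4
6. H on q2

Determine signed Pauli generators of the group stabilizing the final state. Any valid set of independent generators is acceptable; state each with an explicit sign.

The stabilizer group can be generated by +IIXII, +ZIIII, +IZIII, -IIIZI, +IIIIZ, among other valid generating sets.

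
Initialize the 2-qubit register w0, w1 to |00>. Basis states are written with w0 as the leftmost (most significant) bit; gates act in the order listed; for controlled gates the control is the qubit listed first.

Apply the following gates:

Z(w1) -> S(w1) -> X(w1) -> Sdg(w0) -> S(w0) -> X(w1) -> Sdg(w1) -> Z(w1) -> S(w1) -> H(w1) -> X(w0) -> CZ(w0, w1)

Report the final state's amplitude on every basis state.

The final amplitudes are 0 on |00>, 0 on |01>, sqrt(2)/2 on |10>, -sqrt(2)/2 on |11>. Key observation: steps 1-8 multiply out to the identity, so the circuit reduces to the remaining gates.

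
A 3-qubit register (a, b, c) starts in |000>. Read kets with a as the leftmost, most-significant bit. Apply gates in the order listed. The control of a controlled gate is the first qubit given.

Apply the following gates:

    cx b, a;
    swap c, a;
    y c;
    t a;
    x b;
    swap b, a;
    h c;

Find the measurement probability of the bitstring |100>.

Outcome |100> occurs with probability 1/2.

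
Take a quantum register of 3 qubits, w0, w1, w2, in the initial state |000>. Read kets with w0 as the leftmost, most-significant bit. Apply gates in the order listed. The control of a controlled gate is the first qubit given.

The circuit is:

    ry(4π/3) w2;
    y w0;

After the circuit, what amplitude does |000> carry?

The final state's coefficient on |000> equals 0.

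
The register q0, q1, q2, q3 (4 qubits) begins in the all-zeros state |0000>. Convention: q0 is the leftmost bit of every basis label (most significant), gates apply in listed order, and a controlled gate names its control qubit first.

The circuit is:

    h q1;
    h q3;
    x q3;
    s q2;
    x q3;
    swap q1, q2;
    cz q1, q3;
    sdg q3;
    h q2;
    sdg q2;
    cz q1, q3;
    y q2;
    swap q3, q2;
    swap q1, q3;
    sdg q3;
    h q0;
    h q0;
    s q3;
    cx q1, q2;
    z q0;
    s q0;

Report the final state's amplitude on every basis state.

The final amplitudes are sqrt(2)/2 on |0100>, sqrt(2)*I/2 on |0110>, and 0 on every other basis state. Key observation: steps 15-18 multiply out to the identity, so the circuit reduces to the remaining gates.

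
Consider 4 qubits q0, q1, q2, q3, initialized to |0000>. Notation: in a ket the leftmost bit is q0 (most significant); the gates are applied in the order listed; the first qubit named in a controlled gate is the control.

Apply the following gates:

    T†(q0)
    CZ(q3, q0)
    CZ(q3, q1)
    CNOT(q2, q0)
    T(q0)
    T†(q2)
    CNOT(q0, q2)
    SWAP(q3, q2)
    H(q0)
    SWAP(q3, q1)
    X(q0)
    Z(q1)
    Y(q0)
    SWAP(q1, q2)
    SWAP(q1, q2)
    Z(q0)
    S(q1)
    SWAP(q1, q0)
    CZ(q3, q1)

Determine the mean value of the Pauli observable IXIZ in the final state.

The observable IXIZ averages to 1. Key observation: the block from step 14 through step 15 cancels to the identity and can be dropped.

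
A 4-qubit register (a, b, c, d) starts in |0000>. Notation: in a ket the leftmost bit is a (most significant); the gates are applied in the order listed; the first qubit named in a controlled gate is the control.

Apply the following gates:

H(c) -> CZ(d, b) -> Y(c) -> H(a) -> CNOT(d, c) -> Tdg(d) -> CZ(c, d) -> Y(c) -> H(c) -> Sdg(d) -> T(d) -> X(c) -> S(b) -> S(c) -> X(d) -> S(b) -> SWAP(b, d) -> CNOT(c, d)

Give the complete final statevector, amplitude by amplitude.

The resulting statevector has amplitude sqrt(2)*I/2 on |0111>, sqrt(2)*I/2 on |1111>, and 0 on every other basis state.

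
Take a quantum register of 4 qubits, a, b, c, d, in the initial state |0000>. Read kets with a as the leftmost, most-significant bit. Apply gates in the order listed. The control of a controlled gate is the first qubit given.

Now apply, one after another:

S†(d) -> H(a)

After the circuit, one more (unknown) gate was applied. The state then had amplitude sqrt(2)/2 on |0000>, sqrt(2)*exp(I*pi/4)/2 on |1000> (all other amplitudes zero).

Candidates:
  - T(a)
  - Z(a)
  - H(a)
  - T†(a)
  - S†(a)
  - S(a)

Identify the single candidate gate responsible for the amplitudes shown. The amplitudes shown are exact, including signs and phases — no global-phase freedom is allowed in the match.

It was T(a) that produced the state shown.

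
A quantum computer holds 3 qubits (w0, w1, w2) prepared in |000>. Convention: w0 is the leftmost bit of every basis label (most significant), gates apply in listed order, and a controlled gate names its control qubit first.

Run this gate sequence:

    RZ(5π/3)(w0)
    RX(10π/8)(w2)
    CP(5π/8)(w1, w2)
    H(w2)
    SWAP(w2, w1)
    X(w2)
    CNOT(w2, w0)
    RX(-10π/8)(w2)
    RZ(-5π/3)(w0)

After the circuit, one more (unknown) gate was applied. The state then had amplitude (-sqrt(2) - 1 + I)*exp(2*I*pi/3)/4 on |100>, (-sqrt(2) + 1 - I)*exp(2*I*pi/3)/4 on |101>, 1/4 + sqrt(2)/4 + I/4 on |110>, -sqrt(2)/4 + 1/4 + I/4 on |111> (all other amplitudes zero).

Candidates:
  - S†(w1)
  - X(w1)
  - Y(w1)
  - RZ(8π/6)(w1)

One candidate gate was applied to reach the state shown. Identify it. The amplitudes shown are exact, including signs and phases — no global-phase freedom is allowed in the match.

The unique candidate consistent with the amplitudes is RZ(8π/6)(w1).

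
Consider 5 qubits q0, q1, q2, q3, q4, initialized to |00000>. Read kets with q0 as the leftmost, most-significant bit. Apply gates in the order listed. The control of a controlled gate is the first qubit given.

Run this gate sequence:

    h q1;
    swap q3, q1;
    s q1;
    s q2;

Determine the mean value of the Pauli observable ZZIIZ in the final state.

The observable ZZIIZ averages to 1.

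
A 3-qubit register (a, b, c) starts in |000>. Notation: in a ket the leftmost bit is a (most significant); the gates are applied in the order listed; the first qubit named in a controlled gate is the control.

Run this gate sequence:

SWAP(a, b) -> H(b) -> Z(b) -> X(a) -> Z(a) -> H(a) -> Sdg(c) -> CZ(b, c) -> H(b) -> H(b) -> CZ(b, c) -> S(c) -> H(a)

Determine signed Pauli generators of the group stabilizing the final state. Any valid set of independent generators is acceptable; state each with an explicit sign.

The stabilizer group can be generated by -IXI, -ZII, +IIZ, among other valid generating sets. Key observation: the block from step 7 through step 12 cancels to the identity and can be dropped.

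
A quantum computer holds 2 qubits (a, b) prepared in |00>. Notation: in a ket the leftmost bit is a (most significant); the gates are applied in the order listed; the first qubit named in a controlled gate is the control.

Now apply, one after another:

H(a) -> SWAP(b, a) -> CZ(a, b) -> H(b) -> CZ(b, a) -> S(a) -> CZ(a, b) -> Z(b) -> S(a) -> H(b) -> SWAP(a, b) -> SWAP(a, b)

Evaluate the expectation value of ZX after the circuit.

The observable ZX averages to 1. Key observation: gates 11-12 undo each other exactly, leaving only the rest of the circuit to track.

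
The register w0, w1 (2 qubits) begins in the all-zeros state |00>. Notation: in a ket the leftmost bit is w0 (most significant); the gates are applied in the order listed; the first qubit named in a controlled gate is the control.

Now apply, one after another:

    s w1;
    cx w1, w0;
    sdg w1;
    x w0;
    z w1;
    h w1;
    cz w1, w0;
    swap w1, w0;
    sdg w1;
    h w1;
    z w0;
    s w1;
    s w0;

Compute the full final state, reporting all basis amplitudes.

The final amplitudes are -I/2 on |00>, -1/2 on |01>, 1/2 on |10>, -I/2 on |11>.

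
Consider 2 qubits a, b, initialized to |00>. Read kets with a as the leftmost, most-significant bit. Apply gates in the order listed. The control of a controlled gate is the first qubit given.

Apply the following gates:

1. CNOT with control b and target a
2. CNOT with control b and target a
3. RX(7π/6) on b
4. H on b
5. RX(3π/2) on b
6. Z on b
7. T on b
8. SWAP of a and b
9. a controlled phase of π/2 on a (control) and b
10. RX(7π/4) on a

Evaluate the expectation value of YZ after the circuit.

The observable YZ averages to sqrt(2)/4 + sqrt(3)/4. Key observation: the block from step 1 through step 2 cancels to the identity and can be dropped.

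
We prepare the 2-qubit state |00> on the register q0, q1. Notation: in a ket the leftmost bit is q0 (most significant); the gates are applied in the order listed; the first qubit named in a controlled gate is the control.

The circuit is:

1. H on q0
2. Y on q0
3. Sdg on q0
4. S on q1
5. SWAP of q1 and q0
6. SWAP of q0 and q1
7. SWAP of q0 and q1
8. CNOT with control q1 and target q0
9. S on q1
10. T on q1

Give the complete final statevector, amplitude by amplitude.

The final amplitudes are -sqrt(2)*I/2 on |00>, 0 on |01>, 0 on |10>, sqrt(2)*exp(3*I*pi/4)/2 on |11>.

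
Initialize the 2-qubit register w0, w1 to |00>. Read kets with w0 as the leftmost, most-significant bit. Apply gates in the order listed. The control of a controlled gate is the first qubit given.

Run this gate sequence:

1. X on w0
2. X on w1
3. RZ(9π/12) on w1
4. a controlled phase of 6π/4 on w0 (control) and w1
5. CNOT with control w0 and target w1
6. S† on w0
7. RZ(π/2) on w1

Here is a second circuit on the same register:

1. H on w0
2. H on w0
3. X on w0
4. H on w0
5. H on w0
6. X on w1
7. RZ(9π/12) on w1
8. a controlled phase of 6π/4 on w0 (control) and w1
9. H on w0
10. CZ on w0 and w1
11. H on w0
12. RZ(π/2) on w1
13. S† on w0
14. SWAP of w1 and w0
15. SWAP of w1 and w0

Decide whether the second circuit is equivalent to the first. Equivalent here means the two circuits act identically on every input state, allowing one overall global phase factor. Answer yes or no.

No: there is an input state on which the two circuits produce genuinely different outputs (not merely differing by a phase).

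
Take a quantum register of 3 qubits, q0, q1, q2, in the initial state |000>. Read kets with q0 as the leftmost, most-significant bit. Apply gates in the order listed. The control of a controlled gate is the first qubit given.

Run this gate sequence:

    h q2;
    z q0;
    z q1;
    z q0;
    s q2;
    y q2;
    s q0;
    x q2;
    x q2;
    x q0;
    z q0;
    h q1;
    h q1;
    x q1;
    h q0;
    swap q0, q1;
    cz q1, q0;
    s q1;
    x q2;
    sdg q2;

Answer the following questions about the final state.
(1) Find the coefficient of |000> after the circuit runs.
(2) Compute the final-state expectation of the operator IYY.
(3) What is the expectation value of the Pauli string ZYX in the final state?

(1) The final state's coefficient on |000> equals 0.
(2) In the final state, IYY has expectation 0.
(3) In the final state, ZYX has expectation 1.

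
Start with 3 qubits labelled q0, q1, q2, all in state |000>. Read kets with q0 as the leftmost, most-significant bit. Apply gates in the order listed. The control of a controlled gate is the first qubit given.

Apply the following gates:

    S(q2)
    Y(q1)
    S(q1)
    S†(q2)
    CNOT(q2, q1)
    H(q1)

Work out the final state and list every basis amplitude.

After the circuit, the state carries amplitude -sqrt(2)/2 on |000>, sqrt(2)/2 on |010>, and 0 on every other basis state.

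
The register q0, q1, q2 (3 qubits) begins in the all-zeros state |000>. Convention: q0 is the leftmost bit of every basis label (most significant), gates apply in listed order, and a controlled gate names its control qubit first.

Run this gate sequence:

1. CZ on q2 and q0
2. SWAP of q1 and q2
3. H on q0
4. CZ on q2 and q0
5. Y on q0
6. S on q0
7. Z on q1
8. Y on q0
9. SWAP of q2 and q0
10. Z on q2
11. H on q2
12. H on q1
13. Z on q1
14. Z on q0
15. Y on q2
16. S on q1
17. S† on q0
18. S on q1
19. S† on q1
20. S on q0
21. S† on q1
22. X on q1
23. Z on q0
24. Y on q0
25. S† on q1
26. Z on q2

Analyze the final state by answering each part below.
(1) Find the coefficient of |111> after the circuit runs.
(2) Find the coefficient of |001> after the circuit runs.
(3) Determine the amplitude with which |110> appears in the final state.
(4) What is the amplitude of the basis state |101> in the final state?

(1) The final state's coefficient on |111> equals sqrt(2)*(1 + I)/4. Key observation: the block from step 16 through step 21 cancels to the identity and can be dropped.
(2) |001> carries amplitude 0 in the final state.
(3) The amplitude on |110> is sqrt(2)*(1 - I)/4.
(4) The amplitude on |101> is sqrt(2)*(1 - I)/4.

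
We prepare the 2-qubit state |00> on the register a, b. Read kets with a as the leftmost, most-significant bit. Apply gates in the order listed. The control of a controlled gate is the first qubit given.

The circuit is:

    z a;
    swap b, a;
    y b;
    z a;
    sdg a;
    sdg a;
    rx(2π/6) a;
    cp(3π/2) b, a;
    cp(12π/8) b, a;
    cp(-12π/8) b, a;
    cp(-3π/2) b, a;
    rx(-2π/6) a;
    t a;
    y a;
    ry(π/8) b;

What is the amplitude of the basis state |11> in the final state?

The amplitude on |11> is -cos(pi/16). Key observation: gates 7-12 undo each other exactly, leaving only the rest of the circuit to track.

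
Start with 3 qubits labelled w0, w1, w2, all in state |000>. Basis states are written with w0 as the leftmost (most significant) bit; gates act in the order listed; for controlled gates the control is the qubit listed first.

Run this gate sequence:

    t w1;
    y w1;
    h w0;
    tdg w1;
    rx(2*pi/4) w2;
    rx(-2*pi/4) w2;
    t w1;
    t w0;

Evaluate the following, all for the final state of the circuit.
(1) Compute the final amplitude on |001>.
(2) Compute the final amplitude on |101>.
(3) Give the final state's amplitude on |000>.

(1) The amplitude on |001> is 0. Key observation: gates 4-7 undo each other exactly, leaving only the rest of the circuit to track.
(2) The amplitude on |101> is 0.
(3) The final state's coefficient on |000> equals 0.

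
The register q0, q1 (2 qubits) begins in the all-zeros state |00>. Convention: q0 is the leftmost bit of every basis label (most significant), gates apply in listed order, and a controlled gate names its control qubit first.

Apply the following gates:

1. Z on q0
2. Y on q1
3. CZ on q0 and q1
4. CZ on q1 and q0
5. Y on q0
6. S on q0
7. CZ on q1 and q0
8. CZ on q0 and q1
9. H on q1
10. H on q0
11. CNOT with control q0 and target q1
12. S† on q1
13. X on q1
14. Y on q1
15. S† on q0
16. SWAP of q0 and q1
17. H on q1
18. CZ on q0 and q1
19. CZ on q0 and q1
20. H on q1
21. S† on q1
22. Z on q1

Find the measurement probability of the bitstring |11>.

The probability of measuring |11> is 1/4. Key observation: the block from step 17 through step 20 cancels to the identity and can be dropped.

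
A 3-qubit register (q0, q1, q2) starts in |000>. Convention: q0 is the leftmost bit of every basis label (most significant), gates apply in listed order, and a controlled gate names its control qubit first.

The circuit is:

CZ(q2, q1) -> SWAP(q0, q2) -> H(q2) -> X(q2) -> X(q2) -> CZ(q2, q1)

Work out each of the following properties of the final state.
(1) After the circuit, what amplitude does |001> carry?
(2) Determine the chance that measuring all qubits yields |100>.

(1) The amplitude on |001> is sqrt(2)/2.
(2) The probability of measuring |100> is 0.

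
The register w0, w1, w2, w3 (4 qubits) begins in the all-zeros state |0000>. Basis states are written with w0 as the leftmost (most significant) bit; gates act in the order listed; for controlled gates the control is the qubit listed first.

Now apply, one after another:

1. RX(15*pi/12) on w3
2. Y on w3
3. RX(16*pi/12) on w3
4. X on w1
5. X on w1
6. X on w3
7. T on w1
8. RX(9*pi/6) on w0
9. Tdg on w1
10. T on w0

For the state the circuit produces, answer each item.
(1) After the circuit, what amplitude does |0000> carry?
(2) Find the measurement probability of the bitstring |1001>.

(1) The final state's coefficient on |0000> equals -I*sqrt(6*sqrt(2) + 12)/8 - I*sqrt(4 - 2*sqrt(2))/8. Key observation: the block from step 4 through step 5 cancels to the identity and can be dropped.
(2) The probability of measuring |1001> is -sqrt(6)/16 - sqrt(2)/16 + 1/4.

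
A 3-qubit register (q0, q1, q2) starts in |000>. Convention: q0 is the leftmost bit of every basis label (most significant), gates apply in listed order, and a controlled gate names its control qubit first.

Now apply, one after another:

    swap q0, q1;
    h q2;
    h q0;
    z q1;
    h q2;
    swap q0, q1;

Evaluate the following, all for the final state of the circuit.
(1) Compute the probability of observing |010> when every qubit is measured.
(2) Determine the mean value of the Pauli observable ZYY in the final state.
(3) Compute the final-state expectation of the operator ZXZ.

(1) A full measurement returns |010> with probability 1/2.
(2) The observable ZYY averages to 0.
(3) In the final state, ZXZ has expectation 1.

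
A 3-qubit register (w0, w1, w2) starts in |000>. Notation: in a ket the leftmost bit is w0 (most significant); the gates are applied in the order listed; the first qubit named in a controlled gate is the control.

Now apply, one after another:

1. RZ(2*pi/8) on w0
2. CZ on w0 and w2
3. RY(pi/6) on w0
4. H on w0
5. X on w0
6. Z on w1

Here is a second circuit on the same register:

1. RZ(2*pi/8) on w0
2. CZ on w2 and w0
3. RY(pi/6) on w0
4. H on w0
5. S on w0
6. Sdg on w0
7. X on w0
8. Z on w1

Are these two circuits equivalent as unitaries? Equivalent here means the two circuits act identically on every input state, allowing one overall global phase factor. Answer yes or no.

Yes: on every input state the two circuits agree up to one overall phase factor.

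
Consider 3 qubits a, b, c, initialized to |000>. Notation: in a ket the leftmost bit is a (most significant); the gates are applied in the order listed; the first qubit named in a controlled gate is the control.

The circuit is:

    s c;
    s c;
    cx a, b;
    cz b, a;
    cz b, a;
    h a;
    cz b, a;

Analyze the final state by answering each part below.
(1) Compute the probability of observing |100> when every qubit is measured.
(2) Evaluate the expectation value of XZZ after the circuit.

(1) The probability of measuring |100> is 1/2.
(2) In the final state, XZZ has expectation 1.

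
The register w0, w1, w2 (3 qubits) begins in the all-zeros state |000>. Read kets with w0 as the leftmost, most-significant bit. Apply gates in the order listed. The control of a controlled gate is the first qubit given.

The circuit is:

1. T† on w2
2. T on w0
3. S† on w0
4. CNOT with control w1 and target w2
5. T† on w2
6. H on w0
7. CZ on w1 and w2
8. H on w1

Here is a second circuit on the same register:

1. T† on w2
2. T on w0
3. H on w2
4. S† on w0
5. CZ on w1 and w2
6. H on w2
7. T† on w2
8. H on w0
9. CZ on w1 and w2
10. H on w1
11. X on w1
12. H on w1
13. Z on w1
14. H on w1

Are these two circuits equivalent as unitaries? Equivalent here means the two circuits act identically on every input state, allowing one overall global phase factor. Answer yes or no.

Yes: on every input state the two circuits agree up to one overall phase factor.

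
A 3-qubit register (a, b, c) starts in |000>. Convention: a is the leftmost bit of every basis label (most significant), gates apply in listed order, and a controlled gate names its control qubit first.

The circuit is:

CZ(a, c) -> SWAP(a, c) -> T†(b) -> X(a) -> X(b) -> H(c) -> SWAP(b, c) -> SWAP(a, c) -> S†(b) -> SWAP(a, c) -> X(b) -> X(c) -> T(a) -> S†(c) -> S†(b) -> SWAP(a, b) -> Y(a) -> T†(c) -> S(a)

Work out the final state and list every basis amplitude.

After the circuit, the state carries amplitude -sqrt(2)*exp(I*pi/4)/2 on |010>, sqrt(2)*exp(3*I*pi/4)/2 on |110>, and 0 on every other basis state.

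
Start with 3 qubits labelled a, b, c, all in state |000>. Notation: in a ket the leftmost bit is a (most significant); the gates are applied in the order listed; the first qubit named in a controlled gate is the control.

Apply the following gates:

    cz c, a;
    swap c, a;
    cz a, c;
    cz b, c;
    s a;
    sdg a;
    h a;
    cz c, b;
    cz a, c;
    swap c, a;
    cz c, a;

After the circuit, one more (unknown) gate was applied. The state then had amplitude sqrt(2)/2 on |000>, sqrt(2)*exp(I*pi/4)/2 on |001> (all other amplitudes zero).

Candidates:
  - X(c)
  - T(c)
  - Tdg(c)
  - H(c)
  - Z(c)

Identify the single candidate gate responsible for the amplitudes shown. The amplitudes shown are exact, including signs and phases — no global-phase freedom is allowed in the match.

It was T(c) that produced the state shown.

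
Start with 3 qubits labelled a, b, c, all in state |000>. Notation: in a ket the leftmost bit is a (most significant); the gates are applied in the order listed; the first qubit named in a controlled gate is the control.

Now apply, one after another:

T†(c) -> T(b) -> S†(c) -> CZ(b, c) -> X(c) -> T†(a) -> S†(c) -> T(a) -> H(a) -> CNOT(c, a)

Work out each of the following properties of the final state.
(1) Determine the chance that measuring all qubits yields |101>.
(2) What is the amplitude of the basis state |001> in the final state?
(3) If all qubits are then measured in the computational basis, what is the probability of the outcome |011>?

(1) A full measurement returns |101> with probability 1/2.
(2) |001> carries amplitude -sqrt(2)*I/2 in the final state.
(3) The probability of measuring |011> is 0.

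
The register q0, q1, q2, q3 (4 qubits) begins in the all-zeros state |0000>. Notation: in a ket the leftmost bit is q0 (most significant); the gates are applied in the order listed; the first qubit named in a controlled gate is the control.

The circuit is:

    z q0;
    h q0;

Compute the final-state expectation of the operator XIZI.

The observable XIZI averages to 1.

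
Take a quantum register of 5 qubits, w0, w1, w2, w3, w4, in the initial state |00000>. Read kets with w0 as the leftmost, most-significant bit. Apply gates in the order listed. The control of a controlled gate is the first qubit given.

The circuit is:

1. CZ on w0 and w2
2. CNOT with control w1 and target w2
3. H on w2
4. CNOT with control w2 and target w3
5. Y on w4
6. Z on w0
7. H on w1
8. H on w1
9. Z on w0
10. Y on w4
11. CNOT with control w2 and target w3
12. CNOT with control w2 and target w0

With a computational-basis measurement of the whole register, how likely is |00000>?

A full measurement returns |00000> with probability 1/2.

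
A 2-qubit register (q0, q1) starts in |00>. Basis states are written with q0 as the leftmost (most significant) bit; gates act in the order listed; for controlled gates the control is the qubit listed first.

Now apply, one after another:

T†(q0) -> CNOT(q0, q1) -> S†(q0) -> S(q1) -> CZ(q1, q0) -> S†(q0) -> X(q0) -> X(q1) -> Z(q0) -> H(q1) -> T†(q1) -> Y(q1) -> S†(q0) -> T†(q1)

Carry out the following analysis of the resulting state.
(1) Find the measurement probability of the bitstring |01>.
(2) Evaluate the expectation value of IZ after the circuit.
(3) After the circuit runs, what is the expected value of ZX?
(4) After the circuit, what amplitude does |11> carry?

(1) A full measurement returns |01> with probability 0.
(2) The observable IZ averages to 0.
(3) The expectation value of ZX is -1.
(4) The amplitude on |11> is sqrt(2)*exp(3*I*pi/4)/2.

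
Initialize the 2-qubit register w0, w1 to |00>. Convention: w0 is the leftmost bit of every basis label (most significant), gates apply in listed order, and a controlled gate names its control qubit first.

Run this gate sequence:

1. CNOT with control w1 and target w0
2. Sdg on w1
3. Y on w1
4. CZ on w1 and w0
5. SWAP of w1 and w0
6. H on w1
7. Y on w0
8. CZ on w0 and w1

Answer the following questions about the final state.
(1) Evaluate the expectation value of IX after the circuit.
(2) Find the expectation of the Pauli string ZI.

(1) In the final state, IX has expectation 1.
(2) The observable ZI averages to 1.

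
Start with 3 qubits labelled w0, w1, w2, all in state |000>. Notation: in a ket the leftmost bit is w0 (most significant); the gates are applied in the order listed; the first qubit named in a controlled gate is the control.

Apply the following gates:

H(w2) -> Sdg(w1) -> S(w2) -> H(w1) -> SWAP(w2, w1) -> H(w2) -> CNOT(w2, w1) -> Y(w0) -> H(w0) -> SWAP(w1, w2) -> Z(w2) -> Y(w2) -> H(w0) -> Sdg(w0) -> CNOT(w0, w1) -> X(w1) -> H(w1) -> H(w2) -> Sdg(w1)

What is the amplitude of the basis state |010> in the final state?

|010> carries amplitude 0 in the final state.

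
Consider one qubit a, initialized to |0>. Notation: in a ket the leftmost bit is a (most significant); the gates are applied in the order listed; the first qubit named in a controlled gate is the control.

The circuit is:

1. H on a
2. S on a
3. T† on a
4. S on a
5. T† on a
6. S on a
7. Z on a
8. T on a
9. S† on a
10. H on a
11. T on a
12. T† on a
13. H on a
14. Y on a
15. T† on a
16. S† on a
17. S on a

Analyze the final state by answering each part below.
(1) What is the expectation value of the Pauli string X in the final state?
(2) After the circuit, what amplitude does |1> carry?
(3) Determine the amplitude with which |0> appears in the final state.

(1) The expectation value of X is -1.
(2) |1> carries amplitude sqrt(2)*exp(I*pi/4)/2 in the final state.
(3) The final state's coefficient on |0> equals -sqrt(2)*exp(I*pi/4)/2.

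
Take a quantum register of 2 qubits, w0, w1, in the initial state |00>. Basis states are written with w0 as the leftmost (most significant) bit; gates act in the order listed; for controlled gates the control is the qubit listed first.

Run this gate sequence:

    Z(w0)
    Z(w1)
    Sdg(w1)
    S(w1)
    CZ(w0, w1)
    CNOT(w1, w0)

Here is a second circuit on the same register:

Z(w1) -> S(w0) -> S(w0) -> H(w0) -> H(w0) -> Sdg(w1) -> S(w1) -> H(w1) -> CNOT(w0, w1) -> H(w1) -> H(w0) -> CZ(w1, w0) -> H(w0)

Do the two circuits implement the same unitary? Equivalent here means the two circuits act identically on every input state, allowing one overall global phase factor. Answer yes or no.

Yes, they are equivalent — the unitaries differ by at most a global phase.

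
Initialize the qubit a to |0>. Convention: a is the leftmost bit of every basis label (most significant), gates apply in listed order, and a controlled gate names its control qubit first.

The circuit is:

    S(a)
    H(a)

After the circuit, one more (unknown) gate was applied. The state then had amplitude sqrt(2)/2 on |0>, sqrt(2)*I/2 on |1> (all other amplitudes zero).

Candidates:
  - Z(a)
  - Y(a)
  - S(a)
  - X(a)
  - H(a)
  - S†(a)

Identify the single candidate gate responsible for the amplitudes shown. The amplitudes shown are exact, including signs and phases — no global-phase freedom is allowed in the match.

It was S(a) that produced the state shown.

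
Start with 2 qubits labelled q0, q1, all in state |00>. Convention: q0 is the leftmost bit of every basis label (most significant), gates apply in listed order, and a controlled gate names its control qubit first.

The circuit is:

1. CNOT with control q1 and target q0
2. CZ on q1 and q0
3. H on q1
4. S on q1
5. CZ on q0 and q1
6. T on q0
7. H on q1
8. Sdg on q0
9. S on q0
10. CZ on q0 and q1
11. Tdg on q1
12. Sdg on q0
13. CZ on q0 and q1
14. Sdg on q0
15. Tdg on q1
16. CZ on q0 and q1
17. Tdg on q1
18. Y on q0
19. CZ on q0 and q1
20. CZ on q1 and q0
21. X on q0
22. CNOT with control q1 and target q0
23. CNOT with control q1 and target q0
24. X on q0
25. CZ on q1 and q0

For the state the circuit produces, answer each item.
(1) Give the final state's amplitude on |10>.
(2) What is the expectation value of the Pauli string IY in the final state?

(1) |10> carries amplitude -1/2 + I/2 in the final state. Key observation: the block from step 20 through step 25 cancels to the identity and can be dropped.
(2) The observable IY averages to -sqrt(2)/2.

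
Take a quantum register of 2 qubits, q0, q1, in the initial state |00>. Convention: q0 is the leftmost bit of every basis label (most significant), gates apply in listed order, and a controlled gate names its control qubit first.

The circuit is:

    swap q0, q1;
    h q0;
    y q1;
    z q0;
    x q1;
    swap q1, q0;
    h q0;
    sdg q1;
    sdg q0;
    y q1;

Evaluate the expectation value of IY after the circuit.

In the final state, IY has expectation 1.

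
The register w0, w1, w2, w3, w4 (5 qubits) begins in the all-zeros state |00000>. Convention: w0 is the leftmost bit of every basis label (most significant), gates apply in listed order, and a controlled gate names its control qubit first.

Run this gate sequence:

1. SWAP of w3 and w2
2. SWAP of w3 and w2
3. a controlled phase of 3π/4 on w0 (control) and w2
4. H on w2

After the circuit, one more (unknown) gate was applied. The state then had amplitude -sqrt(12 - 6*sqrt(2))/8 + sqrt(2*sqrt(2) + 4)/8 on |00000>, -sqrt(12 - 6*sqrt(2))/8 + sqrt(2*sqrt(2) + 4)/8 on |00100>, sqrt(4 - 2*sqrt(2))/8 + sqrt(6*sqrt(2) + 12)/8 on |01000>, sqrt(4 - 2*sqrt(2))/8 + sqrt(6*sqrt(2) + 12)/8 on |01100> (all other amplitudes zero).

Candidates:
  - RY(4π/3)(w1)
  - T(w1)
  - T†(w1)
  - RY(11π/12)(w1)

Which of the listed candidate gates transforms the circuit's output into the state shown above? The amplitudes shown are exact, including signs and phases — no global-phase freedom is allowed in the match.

The unique candidate consistent with the amplitudes is RY(11π/12)(w1). Key observation: the block from step 1 through step 2 cancels to the identity and can be dropped.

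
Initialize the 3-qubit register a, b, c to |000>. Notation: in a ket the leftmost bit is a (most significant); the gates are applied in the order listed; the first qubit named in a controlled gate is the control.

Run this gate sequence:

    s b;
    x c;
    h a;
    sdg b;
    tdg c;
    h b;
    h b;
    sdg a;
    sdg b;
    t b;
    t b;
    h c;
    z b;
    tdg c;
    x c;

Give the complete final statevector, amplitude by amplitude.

After the circuit, the state carries amplitude I/2 on |000>, -exp(3*I*pi/4)/2 on |001>, 0 on |010>, 0 on |011>, 1/2 on |100>, -exp(I*pi/4)/2 on |101>, 0 on |110>, 0 on |111>. Key observation: the block from step 6 through step 7 cancels to the identity and can be dropped.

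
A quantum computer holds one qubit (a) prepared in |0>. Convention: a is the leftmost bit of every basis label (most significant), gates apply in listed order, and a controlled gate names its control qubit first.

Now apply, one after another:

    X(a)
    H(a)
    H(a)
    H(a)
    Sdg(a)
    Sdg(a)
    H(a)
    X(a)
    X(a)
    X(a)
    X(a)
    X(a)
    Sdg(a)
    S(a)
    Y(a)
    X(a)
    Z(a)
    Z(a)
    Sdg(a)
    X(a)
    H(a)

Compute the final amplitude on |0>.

The amplitude on |0> is -sqrt(2)/2.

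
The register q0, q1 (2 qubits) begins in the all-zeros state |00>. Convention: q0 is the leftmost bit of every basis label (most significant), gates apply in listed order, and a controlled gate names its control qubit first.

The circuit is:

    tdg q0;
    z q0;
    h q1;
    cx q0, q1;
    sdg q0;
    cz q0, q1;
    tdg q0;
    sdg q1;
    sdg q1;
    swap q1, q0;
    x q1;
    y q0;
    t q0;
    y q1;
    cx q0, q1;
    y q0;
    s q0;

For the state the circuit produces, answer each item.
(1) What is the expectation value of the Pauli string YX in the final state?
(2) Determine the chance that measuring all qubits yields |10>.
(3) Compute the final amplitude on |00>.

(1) The observable YX averages to -sqrt(2)/2.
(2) A full measurement returns |10> with probability 1/2.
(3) The amplitude on |00> is 0.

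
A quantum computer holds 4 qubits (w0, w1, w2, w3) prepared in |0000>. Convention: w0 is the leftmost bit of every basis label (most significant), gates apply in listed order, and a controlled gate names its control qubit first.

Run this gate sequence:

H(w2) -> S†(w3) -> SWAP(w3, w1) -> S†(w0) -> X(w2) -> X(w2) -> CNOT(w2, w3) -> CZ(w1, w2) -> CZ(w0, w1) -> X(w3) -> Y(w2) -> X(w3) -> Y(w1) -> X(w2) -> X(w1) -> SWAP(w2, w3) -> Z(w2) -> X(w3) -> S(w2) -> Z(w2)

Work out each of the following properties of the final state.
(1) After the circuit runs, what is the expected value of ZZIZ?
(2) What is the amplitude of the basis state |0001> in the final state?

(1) The expectation value of ZZIZ is 0.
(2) The final state's coefficient on |0001> equals -sqrt(2)/2.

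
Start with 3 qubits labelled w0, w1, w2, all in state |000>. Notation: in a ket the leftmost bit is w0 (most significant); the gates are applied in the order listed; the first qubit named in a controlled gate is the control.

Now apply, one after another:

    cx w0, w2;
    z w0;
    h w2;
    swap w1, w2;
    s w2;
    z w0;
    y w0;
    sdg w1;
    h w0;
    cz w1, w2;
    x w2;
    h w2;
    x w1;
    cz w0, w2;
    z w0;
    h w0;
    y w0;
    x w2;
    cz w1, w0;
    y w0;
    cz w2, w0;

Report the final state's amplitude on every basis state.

After the circuit, the state carries amplitude 0 on |000>, 1/2 on |001>, 0 on |010>, -I/2 on |011>, -1/2 on |100>, 0 on |101>, -I/2 on |110>, 0 on |111>.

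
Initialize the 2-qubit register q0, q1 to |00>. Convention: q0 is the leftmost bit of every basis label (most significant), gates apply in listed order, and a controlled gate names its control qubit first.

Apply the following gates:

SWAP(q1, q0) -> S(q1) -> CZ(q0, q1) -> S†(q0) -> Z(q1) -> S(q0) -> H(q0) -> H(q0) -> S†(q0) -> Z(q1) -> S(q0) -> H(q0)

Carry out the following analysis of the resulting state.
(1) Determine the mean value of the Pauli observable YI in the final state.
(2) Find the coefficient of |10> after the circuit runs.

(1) The observable YI averages to 0. Key observation: steps 4-11 multiply out to the identity, so the circuit reduces to the remaining gates.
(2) |10> carries amplitude sqrt(2)/2 in the final state.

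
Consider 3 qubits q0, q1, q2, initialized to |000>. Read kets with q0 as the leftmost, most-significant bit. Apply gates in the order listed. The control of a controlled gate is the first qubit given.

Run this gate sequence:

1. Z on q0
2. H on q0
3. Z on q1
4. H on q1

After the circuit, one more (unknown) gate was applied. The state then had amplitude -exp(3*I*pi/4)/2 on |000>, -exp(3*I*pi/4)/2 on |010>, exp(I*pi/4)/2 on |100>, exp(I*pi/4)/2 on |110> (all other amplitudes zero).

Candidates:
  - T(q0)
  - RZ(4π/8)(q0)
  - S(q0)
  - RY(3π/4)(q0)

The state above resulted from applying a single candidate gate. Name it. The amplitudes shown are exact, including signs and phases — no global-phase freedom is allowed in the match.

The applied gate was RZ(4π/8)(q0).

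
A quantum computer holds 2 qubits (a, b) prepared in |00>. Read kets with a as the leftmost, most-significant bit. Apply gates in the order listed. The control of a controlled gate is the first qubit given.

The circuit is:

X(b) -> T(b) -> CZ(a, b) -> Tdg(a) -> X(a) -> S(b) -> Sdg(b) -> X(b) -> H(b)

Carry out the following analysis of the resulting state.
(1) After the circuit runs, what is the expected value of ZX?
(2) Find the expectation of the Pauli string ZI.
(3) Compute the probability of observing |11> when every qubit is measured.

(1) In the final state, ZX has expectation -1. Key observation: gates 6-7 undo each other exactly, leaving only the rest of the circuit to track.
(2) The observable ZI averages to -1.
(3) The probability of measuring |11> is 1/2.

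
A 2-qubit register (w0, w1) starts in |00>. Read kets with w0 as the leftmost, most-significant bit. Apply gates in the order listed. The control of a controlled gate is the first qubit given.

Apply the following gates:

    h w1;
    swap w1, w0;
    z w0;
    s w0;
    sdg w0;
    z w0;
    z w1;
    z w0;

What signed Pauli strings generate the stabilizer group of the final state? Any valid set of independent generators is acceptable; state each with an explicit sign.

The final state is stabilized by the group generated by -XI, +IZ; other independent generating sets are equally valid. Key observation: gates 3-6 undo each other exactly, leaving only the rest of the circuit to track.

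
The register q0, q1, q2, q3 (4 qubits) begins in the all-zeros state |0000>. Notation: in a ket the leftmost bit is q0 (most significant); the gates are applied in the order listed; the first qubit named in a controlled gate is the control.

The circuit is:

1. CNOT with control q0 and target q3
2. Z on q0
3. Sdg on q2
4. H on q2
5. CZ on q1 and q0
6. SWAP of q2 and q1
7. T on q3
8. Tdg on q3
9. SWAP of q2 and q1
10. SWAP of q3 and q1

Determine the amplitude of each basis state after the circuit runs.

The final amplitudes are sqrt(2)/2 on |0000>, sqrt(2)/2 on |0010>, and 0 on every other basis state.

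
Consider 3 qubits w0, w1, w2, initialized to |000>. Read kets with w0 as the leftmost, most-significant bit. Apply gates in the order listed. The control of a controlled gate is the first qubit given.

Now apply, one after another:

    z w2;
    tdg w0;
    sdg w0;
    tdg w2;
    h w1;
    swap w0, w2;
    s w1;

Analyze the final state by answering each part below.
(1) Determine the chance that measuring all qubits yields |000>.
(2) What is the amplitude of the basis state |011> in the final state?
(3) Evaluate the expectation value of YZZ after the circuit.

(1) A full measurement returns |000> with probability 1/2.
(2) The final state's coefficient on |011> equals 0.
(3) In the final state, YZZ has expectation 0.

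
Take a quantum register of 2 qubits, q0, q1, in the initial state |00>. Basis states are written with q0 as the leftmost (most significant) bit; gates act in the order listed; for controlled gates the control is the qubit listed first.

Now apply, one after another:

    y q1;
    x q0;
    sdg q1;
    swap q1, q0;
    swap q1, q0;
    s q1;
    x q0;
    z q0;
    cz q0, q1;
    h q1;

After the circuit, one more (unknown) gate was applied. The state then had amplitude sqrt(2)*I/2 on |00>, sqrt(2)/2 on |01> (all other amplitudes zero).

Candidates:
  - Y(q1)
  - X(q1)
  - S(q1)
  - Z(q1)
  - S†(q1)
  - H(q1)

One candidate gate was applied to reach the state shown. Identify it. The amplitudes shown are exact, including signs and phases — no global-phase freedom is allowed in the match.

The unique candidate consistent with the amplitudes is S(q1). Key observation: the block from step 2 through step 7 cancels to the identity and can be dropped.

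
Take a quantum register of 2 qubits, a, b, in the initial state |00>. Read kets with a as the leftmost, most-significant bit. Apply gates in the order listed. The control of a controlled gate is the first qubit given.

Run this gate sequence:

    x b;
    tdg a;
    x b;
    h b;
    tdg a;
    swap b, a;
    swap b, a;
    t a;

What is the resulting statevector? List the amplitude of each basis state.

The resulting statevector has amplitude sqrt(2)/2 on |00>, sqrt(2)/2 on |01>, 0 on |10>, 0 on |11>. Key observation: steps 5-8 multiply out to the identity, so the circuit reduces to the remaining gates.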